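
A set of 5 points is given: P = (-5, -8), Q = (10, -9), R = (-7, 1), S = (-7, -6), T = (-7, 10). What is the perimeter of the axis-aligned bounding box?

72

Width = max x − min x = 10 − (-7) = 17.
Height = max y − min y = 10 − (-9) = 19.
Perimeter = 2(17 + 19) = 72.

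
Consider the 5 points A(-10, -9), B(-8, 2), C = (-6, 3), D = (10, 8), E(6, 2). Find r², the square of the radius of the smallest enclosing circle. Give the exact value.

172.25

The minimum enclosing circle of a finite set is fixed by two of the points (as a diameter) or three (as a circumcircle).
The farthest pair is A–D with squared distance 689. The circle on this segment as diameter has centre (0, -0.5) and r² = 689/4 = 172.25.
Check B: distance² to centre = 70.25 ≤ 172.25, so it lies inside.
All remaining points lie in this disk, and no smaller disk contains both endpoints, so this is the minimum enclosing circle.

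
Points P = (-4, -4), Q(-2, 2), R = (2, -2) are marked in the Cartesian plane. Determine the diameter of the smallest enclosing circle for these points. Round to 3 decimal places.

7.071

Side lengths²: PQ² = 40, PR² = 40, QR² = 32.
Since PR² = 40 < 40 + 32 = 72, the triangle is acute, so the smallest enclosing circle is the circumcircle.
Circumcentre = (-1.5, -1.5), r² = 12.5.
Diameter = 2r = 2√(12.5) ≈ 7.071.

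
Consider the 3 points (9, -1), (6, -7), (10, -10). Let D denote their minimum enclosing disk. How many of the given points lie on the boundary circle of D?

2

Call the three points A, B, C in the order given.
Side lengths²: AB² = 45, AC² = 82, BC² = 25.
Since AC² = 82 ≥ 45 + 25 = 70, the angle opposite AC is not acute, so the smallest enclosing circle has AC as diameter.
Centre = midpoint of AC = (9.5, -5.5), r² = 82/4 = 20.5.
The points at distance exactly r from the centre are (9, -1), (10, -10) — 2 points.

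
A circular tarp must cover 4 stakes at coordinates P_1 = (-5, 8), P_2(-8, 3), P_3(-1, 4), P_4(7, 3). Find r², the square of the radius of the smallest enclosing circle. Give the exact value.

By Welzl's lemma the MEC is supported by two points (diametrically opposite) or three points (on a circumcircle).
The farthest pair is P_2–P_4 with squared distance 225. The circle on this segment as diameter has centre (-0.5, 3) and r² = 225/4 = 56.25.
Check P_1: distance² to centre = 45.25 ≤ 56.25, so it lies inside.
All remaining points lie in this disk, and no smaller disk contains both endpoints, so this is the minimum enclosing circle.

56.25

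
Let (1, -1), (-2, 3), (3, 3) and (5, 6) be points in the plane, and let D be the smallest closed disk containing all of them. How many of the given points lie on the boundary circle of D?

3

A smallest enclosing disk is always determined by at most three of the input points on its boundary.
The minimum enclosing circle is determined by three boundary points: (1, -1), (-2, 3), (5, 6).
Their circumcentre is (159/74, 221/74) with r² = 47125/2738.
The farthest remaining point (3, 3) is at distance² 1985/2738 ≤ 47125/2738.
The points at distance exactly r from the centre are (1, -1), (-2, 3), (5, 6) — 3 points.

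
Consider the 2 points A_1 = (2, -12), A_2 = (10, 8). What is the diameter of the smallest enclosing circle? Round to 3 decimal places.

21.541

The smallest circle enclosing two points has them as diameter endpoints.
Centre = midpoint = (6, -2); r² = |A_1A_2|²/4 = 464/4 = 116.
Diameter = 2r = 2√116 ≈ 21.541.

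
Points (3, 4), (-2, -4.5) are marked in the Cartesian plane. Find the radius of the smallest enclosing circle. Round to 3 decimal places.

4.931

The smallest circle enclosing two points has them as diameter endpoints.
Centre = midpoint = (0.5, -0.25); r² = |(3, 4)−(-2, -4.5)|²/4 = 97.25/4 = 24.3125.
r = √(24.3125) ≈ 4.931.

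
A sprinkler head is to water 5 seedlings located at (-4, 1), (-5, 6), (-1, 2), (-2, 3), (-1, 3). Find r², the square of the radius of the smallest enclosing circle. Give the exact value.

A smallest enclosing disk is always determined by at most three of the input points on its boundary.
The minimum enclosing circle is determined by three boundary points: (-4, 1), (-5, 6), (-1, 2).
Their circumcentre is (-3.25, 3.75) with r² = 8.125.
The farthest remaining point (-1, 3) is at distance² 5.625 ≤ 8.125.

8.125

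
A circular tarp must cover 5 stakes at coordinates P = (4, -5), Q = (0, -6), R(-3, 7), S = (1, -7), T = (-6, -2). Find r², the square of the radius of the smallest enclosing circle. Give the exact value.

53

The farthest pair is R–S with squared distance 212. The circle on this segment as diameter has centre (-1, 0) and r² = 212/4 = 53.
Check P: distance² to centre = 50 ≤ 53, so it lies inside.
All remaining points lie in this disk, and no smaller disk contains both endpoints, so this is the minimum enclosing circle.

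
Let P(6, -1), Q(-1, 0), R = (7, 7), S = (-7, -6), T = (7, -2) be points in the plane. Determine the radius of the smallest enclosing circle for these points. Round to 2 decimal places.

The minimum enclosing circle of a finite set is fixed by two of the points (as a diameter) or three (as a circumcircle).
The farthest pair is R–S with squared distance 365. The circle on this segment as diameter has centre (0, 0.5) and r² = 365/4 = 91.25.
Check P: distance² to centre = 38.25 ≤ 91.25, so it lies inside.
All remaining points lie in this disk, and no smaller disk contains both endpoints, so this is the minimum enclosing circle.
r = √(91.25) ≈ 9.55.

9.55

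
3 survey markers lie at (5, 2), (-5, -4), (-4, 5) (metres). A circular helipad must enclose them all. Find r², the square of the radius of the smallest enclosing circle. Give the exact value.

Call the three points A, B, C in the order given.
Side lengths²: AB² = 136, AC² = 90, BC² = 82.
Since AB² = 136 < 90 + 82 = 172, the triangle is acute, so the smallest enclosing circle is the circumcircle.
Circumcentre = (-9/14, 1/14), r² = 3485/98.

3485/98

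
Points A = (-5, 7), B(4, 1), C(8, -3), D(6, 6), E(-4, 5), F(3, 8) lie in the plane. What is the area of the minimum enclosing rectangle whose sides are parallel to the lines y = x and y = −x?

126.5

In coordinates u = x + y, v = x − y the rectangle is axis-aligned; the map (x,y)→(u,v) scales areas by 2.
u-values: 2, 5, 5, 12, 1, 11; range = 12 − 1 = 11.
v-values: -12, 3, 11, 0, -9, -5; range = 11 − (-12) = 23.
Area = (11 × 23) / 2 = 126.5.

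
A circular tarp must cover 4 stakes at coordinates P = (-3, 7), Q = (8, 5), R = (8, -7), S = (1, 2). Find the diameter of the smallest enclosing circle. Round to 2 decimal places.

The minimum enclosing circle of a finite set is fixed by two of the points (as a diameter) or three (as a circumcircle).
The farthest pair is P–R with squared distance 317. The circle on this segment as diameter has centre (2.5, 0) and r² = 317/4 = 79.25.
Check Q: distance² to centre = 55.25 ≤ 79.25, so it lies inside.
All remaining points lie in this disk, and no smaller disk contains both endpoints, so this is the minimum enclosing circle.
Diameter = 2r = 2√(79.25) ≈ 17.80.

17.80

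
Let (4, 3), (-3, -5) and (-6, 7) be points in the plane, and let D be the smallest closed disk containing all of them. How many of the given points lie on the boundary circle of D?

3

Call the three points A, B, C in the order given.
Side lengths²: AB² = 113, AC² = 116, BC² = 153.
Since BC² = 153 < 116 + 113 = 229, the triangle is acute, so the smallest enclosing circle is the circumcircle.
Circumcentre = (-43/18, 55/36), r² = 55709/1296.
The points at distance exactly r from the centre are (4, 3), (-3, -5), (-6, 7) — 3 points.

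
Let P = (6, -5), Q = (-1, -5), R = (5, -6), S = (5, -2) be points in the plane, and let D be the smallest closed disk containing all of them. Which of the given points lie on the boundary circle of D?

P, Q, S

By Welzl's lemma the MEC is supported by two points (diametrically opposite) or three points (on a circumcircle).
The minimum enclosing circle is determined by three boundary points: P, Q, S.
Their circumcentre is (2.5, -4.5) with r² = 12.5.
The farthest remaining point R is at distance² 8.5 ≤ 12.5.
The points at distance exactly r from the centre are P, Q, S — 3 points.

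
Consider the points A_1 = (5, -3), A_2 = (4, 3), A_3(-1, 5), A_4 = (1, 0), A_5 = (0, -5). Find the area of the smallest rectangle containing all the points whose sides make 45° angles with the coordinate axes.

In coordinates u = x + y, v = x − y the rectangle is axis-aligned; the map (x,y)→(u,v) scales areas by 2.
u-values: 2, 7, 4, 1, -5; range = 7 − (-5) = 12.
v-values: 8, 1, -6, 1, 5; range = 8 − (-6) = 14.
Area = (12 × 14) / 2 = 84.

84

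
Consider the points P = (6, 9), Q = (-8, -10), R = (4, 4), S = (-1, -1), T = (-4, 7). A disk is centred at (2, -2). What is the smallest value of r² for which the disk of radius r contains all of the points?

The required radius is the distance from (2, -2) to the farthest point.
Squared distances: 137, 164, 40, 10, 117.
Maximum is 164, attained at Q.

164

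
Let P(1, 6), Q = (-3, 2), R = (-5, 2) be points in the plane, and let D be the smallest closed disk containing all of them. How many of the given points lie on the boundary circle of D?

2

Side lengths²: PQ² = 32, PR² = 52, QR² = 4.
Since PR² = 52 ≥ 32 + 4 = 36, the angle opposite PR is not acute, so the smallest enclosing circle has PR as diameter.
Centre = midpoint of PR = (-2, 4), r² = 52/4 = 13.
The points at distance exactly r from the centre are P, R — 2 points.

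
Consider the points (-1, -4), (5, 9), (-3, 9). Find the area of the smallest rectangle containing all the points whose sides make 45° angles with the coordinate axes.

142.5

In coordinates u = x + y, v = x − y the rectangle is axis-aligned; the map (x,y)→(u,v) scales areas by 2.
u-values: -5, 14, 6; range = 14 − (-5) = 19.
v-values: 3, -4, -12; range = 3 − (-12) = 15.
Area = (19 × 15) / 2 = 142.5.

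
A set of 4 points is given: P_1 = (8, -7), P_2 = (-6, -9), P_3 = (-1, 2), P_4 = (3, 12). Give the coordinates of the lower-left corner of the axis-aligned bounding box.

(-6, -9)

x-range [-6, 8], y-range [-9, 12].
The lower-left corner is (-6, -9).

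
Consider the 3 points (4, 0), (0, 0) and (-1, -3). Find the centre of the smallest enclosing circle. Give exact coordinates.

Call the three points A, B, C in the order given.
Side lengths²: AB² = 16, AC² = 34, BC² = 10.
Since AC² = 34 ≥ 16 + 10 = 26, the angle opposite AC is not acute, so the smallest enclosing circle has AC as diameter.
Centre = midpoint of AC = (1.5, -1.5), r² = 34/4 = 8.5.
Centre = (1.5, -1.5).

(1.5, -1.5)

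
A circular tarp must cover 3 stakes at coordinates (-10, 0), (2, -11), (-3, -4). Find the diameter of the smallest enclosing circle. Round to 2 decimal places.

Call the three points A, B, C in the order given.
Side lengths²: AB² = 265, AC² = 65, BC² = 74.
Since AB² = 265 ≥ 74 + 65 = 139, the angle opposite AB is not acute, so the smallest enclosing circle has AB as diameter.
Centre = midpoint of AB = (-4, -5.5), r² = 265/4 = 66.25.
Diameter = 2r = 2√(66.25) ≈ 16.28.

16.28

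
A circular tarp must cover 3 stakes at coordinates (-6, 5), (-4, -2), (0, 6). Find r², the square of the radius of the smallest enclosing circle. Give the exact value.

Call the three points A, B, C in the order given.
Side lengths²: AB² = 53, AC² = 37, BC² = 80.
Since BC² = 80 < 53 + 37 = 90, the triangle is acute, so the smallest enclosing circle is the circumcircle.
Circumcentre = (-27/11, 49/22), r² = 9805/484.

9805/484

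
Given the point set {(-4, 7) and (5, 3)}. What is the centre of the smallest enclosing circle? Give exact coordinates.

(0.5, 5)

The smallest circle enclosing two points has them as diameter endpoints.
Centre = midpoint = (0.5, 5); r² = |(-4, 7)−(5, 3)|²/4 = 97/4 = 24.25.
Centre = (0.5, 5).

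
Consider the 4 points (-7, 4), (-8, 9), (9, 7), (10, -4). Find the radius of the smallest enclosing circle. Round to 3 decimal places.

A smallest enclosing disk is always determined by at most three of the input points on its boundary.
The farthest pair is (-8, 9)–(10, -4) with squared distance 493. The circle on this segment as diameter has centre (1, 2.5) and r² = 493/4 = 123.25.
Check (-7, 4): distance² to centre = 66.25 ≤ 123.25, so it lies inside.
All remaining points lie in this disk, and no smaller disk contains both endpoints, so this is the minimum enclosing circle.
r = √(123.25) ≈ 11.102.

11.102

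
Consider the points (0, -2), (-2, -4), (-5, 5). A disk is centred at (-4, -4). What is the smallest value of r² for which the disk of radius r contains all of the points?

82

The required radius is the distance from (-4, -4) to the farthest point.
Squared distances: 20, 4, 82.
Maximum is 82, attained at (-5, 5).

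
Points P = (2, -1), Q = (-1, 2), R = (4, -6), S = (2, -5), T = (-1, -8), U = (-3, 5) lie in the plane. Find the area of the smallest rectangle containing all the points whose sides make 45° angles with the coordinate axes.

In coordinates u = x + y, v = x − y the rectangle is axis-aligned; the map (x,y)→(u,v) scales areas by 2.
u-values: 1, 1, -2, -3, -9, 2; range = 2 − (-9) = 11.
v-values: 3, -3, 10, 7, 7, -8; range = 10 − (-8) = 18.
Area = (11 × 18) / 2 = 99.

99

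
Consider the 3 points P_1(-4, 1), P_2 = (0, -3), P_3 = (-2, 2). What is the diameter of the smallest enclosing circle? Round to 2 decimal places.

5.68

Side lengths²: P_1P_2² = 32, P_1P_3² = 5, P_2P_3² = 29.
Since P_1P_2² = 32 < 29 + 5 = 34, the triangle is acute, so the smallest enclosing circle is the circumcircle.
Circumcentre = (-11/6, -5/6), r² = 145/18.
Diameter = 2r = 2√(145/18) ≈ 5.68.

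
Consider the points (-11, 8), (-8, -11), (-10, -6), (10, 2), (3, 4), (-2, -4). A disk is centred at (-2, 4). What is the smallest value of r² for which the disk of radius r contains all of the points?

The required radius is the distance from (-2, 4) to the farthest point.
Squared distances: 97, 261, 164, 148, 25, 64.
Maximum is 261, attained at (-8, -11).

261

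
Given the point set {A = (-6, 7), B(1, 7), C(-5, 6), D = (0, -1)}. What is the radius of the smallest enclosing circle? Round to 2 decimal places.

5.04

A smallest enclosing disk is always determined by at most three of the input points on its boundary.
The minimum enclosing circle is determined by three boundary points: A, B, D.
Their circumcentre is (-2.5, 3.375) with r² = 25.390625.
The farthest remaining point C is at distance² 13.140625 ≤ 25.390625.
r = √(25.390625) ≈ 5.04.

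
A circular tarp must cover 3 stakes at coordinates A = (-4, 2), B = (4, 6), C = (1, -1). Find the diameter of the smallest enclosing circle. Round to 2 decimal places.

9.03

Side lengths²: AB² = 80, AC² = 34, BC² = 58.
Since AB² = 80 < 58 + 34 = 92, the triangle is acute, so the smallest enclosing circle is the circumcircle.
Circumcentre = (3/11, 38/11), r² = 2465/121.
Diameter = 2r = 2√(2465/121) ≈ 9.03.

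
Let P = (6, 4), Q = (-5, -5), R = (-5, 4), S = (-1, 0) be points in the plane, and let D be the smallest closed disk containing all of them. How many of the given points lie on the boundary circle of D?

3

The farthest pair is P–Q with squared distance 202. The circle on this segment as diameter has centre (0.5, -0.5) and r² = 202/4 = 50.5.
Check R: distance² to centre = 50.5 ≤ 50.5, so it lies inside.
All remaining points lie in this disk, and no smaller disk contains both endpoints, so this is the minimum enclosing circle.
The points at distance exactly r from the centre are P, Q, R — 3 points.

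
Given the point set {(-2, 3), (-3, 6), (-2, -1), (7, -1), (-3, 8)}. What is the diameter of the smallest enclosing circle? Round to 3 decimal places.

13.454

A smallest enclosing disk is always determined by at most three of the input points on its boundary.
The farthest pair is (7, -1)–(-3, 8) with squared distance 181. The circle on this segment as diameter has centre (2, 3.5) and r² = 181/4 = 45.25.
Check (-2, 3): distance² to centre = 16.25 ≤ 45.25, so it lies inside.
All remaining points lie in this disk, and no smaller disk contains both endpoints, so this is the minimum enclosing circle.
Diameter = 2r = 2√(45.25) ≈ 13.454.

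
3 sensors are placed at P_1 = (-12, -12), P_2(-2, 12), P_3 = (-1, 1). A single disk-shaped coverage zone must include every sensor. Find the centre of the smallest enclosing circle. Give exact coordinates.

(-7, 0)

Side lengths²: P_1P_2² = 676, P_1P_3² = 290, P_2P_3² = 122.
Since P_1P_2² = 676 ≥ 290 + 122 = 412, the angle opposite P_1P_2 is not acute, so the smallest enclosing circle has P_1P_2 as diameter.
Centre = midpoint of P_1P_2 = (-7, 0), r² = 676/4 = 169.
Centre = (-7, 0).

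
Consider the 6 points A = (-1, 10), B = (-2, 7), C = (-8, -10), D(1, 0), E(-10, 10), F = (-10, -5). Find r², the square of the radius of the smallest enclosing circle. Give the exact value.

113.3725

The minimum enclosing circle is determined by three boundary points: A, C, E.
Their circumcentre is (-5.5, 0.35) with r² = 113.3725.
The farthest remaining point B is at distance² 56.4725 ≤ 113.3725.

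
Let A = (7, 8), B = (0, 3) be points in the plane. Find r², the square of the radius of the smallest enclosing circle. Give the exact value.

The smallest circle enclosing two points has them as diameter endpoints.
Centre = midpoint = (3.5, 5.5); r² = |AB|²/4 = 74/4 = 18.5.

18.5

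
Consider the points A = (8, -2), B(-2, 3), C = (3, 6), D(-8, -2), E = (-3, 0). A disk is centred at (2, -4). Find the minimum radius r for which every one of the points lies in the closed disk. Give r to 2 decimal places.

10.20

The required radius is the distance from (2, -4) to the farthest point.
Squared distances: 40, 65, 101, 104, 41.
Maximum is 104, attained at D.
r = √104 ≈ 10.20.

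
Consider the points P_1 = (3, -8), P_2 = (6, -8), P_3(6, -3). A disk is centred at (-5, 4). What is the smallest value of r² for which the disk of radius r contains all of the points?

The required radius is the distance from (-5, 4) to the farthest point.
Squared distances: 208, 265, 170.
Maximum is 265, attained at P_2.

265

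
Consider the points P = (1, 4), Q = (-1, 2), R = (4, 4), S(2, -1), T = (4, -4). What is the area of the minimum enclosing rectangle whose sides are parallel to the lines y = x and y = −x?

In coordinates u = x + y, v = x − y the rectangle is axis-aligned; the map (x,y)→(u,v) scales areas by 2.
u-values: 5, 1, 8, 1, 0; range = 8 − 0 = 8.
v-values: -3, -3, 0, 3, 8; range = 8 − (-3) = 11.
Area = (8 × 11) / 2 = 44.

44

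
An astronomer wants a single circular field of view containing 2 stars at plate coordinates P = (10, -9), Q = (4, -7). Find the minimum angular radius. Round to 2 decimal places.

The smallest circle enclosing two points has them as diameter endpoints.
Centre = midpoint = (7, -8); r² = |PQ|²/4 = 40/4 = 10.
r = √10 ≈ 3.16.

3.16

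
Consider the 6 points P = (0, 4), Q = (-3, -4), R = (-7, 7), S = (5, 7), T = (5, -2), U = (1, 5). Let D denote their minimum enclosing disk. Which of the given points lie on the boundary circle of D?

The farthest pair is R–T with squared distance 225. The circle on this segment as diameter has centre (-1, 2.5) and r² = 225/4 = 56.25.
Check P: distance² to centre = 3.25 ≤ 56.25, so it lies inside.
All remaining points lie in this disk, and no smaller disk contains both endpoints, so this is the minimum enclosing circle.
The points at distance exactly r from the centre are R, S, T — 3 points.

R, S, T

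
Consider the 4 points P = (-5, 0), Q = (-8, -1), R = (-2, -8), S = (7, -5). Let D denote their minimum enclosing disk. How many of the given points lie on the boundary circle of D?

The farthest pair is Q–S with squared distance 241. The circle on this segment as diameter has centre (-0.5, -3) and r² = 241/4 = 60.25.
Check P: distance² to centre = 29.25 ≤ 60.25, so it lies inside.
All remaining points lie in this disk, and no smaller disk contains both endpoints, so this is the minimum enclosing circle.
The points at distance exactly r from the centre are Q, S — 2 points.

2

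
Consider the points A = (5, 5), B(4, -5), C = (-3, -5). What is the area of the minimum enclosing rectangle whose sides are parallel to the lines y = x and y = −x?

In coordinates u = x + y, v = x − y the rectangle is axis-aligned; the map (x,y)→(u,v) scales areas by 2.
u-values: 10, -1, -8; range = 10 − (-8) = 18.
v-values: 0, 9, 2; range = 9 − 0 = 9.
Area = (18 × 9) / 2 = 81.

81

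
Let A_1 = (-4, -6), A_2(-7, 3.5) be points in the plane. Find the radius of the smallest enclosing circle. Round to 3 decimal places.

4.981

The smallest circle enclosing two points has them as diameter endpoints.
Centre = midpoint = (-5.5, -1.25); r² = |A_1A_2|²/4 = 99.25/4 = 24.8125.
r = √(24.8125) ≈ 4.981.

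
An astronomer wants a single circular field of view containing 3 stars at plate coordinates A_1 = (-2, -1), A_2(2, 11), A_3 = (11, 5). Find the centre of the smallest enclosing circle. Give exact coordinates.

Side lengths²: A_1A_2² = 160, A_1A_3² = 205, A_2A_3² = 117.
Since A_1A_3² = 205 < 160 + 117 = 277, the triangle is acute, so the smallest enclosing circle is the circumcircle.
Circumcentre = (81/22, 83/22), r² = 13325/242.
Centre = (81/22, 83/22).

(81/22, 83/22)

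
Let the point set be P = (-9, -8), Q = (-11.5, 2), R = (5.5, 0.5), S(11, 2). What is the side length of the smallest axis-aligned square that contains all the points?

22.5

The bounding box has width 22.5 and height 10.
An axis-aligned square enclosing the set must have side ≥ max(width, height).
So the minimum side is max(22.5, 10) = 22.5.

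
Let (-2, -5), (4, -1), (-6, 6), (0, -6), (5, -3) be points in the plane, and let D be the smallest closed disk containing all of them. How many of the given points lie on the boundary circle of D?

A smallest enclosing disk is always determined by at most three of the input points on its boundary.
The minimum enclosing circle is determined by three boundary points: (-6, 6), (0, -6), (5, -3).
Their circumcentre is (-11/13, 14/13) with r² = 8585/169.
The farthest remaining point (-2, -5) is at distance² 6466/169 ≤ 8585/169.
The points at distance exactly r from the centre are (-6, 6), (0, -6), (5, -3) — 3 points.

3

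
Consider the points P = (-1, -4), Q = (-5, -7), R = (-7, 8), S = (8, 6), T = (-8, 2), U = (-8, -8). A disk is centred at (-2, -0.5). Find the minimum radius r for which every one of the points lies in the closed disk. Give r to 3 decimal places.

The required radius is the distance from (-2, -0.5) to the farthest point.
Squared distances: 13.25, 51.25, 97.25, 142.25, 42.25, 92.25.
Maximum is 142.25, attained at S.
r = √(142.25) ≈ 11.927.

11.927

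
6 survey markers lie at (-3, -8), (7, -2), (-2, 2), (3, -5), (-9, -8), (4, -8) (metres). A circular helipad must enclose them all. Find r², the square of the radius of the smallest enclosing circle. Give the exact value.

73

By Welzl's lemma the MEC is supported by two points (diametrically opposite) or three points (on a circumcircle).
The farthest pair is (7, -2)–(-9, -8) with squared distance 292. The circle on this segment as diameter has centre (-1, -5) and r² = 292/4 = 73.
Check (-3, -8): distance² to centre = 13 ≤ 73, so it lies inside.
All remaining points lie in this disk, and no smaller disk contains both endpoints, so this is the minimum enclosing circle.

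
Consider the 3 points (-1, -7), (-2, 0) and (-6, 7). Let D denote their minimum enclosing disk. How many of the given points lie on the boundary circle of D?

2

Call the three points A, B, C in the order given.
Side lengths²: AB² = 50, AC² = 221, BC² = 65.
Since AC² = 221 ≥ 65 + 50 = 115, the angle opposite AC is not acute, so the smallest enclosing circle has AC as diameter.
Centre = midpoint of AC = (-3.5, 0), r² = 221/4 = 55.25.
The points at distance exactly r from the centre are (-1, -7), (-6, 7) — 2 points.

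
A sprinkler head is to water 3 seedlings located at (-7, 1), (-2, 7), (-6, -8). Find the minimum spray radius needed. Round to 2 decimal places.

Call the three points A, B, C in the order given.
Side lengths²: AB² = 61, AC² = 82, BC² = 241.
Since BC² = 241 ≥ 82 + 61 = 143, the angle opposite BC is not acute, so the smallest enclosing circle has BC as diameter.
Centre = midpoint of BC = (-4, -0.5), r² = 241/4 = 60.25.
r = √(60.25) ≈ 7.76.

7.76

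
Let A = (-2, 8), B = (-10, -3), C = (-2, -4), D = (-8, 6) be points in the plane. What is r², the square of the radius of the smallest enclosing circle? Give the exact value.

The minimum enclosing circle of a finite set is fixed by two of the points (as a diameter) or three (as a circumcircle).
The minimum enclosing circle is determined by three boundary points: A, B, C.
Their circumcentre is (-5.3125, 2) with r² = 46.97265625.
The farthest remaining point D is at distance² 23.22265625 ≤ 46.97265625.

46.97265625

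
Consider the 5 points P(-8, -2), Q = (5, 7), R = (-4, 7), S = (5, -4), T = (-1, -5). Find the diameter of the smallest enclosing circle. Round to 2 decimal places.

By Welzl's lemma the MEC is supported by two points (diametrically opposite) or three points (on a circumcircle).
The minimum enclosing circle is determined by three boundary points: P, Q, S.
Their circumcentre is (-21/26, 1.5) with r² = 21625/338.
The farthest remaining point T is at distance² 14293/338 ≤ 21625/338.
Diameter = 2r = 2√(21625/338) ≈ 16.00.

16.00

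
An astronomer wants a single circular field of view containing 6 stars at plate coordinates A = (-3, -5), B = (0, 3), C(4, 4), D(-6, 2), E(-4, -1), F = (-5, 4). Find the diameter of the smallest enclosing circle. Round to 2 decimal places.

11.68

The minimum enclosing circle of a finite set is fixed by two of the points (as a diameter) or three (as a circumcircle).
The minimum enclosing circle is determined by three boundary points: A, C, F.
Their circumcentre is (-0.5, 5/18) with r² = 5525/162.
The farthest remaining point D is at distance² 5381/162 ≤ 5525/162.
Diameter = 2r = 2√(5525/162) ≈ 11.68.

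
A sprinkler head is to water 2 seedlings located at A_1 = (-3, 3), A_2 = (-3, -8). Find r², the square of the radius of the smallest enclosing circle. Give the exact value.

The smallest circle enclosing two points has them as diameter endpoints.
Centre = midpoint = (-3, -2.5); r² = |A_1A_2|²/4 = 121/4 = 30.25.

30.25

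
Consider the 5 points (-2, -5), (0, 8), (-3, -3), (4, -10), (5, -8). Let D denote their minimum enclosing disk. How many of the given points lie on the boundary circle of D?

2

By Welzl's lemma the MEC is supported by two points (diametrically opposite) or three points (on a circumcircle).
The farthest pair is (0, 8)–(4, -10) with squared distance 340. The circle on this segment as diameter has centre (2, -1) and r² = 340/4 = 85.
Check (-2, -5): distance² to centre = 32 ≤ 85, so it lies inside.
All remaining points lie in this disk, and no smaller disk contains both endpoints, so this is the minimum enclosing circle.
The points at distance exactly r from the centre are (0, 8), (4, -10) — 2 points.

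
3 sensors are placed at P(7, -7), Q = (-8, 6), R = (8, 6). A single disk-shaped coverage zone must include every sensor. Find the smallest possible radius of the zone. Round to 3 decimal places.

Side lengths²: PQ² = 394, PR² = 170, QR² = 256.
Since PQ² = 394 < 256 + 170 = 426, the triangle is acute, so the smallest enclosing circle is the circumcircle.
Circumcentre = (0, 1/13), r² = 16745/169.
r = √(16745/169) ≈ 9.954.

9.954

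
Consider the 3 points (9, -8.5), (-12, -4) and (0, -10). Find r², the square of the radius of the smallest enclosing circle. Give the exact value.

115.3125

Call the three points A, B, C in the order given.
Side lengths²: AB² = 461.25, AC² = 83.25, BC² = 180.
Since AB² = 461.25 ≥ 180 + 83.25 = 263.25, the angle opposite AB is not acute, so the smallest enclosing circle has AB as diameter.
Centre = midpoint of AB = (-1.5, -6.25), r² = 461.25/4 = 115.3125.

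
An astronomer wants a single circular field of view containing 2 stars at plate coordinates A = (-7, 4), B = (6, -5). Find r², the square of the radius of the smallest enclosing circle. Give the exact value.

62.5

The smallest circle enclosing two points has them as diameter endpoints.
Centre = midpoint = (-0.5, -0.5); r² = |AB|²/4 = 250/4 = 62.5.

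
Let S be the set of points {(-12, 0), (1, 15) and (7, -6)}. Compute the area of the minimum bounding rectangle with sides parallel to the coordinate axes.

399

x ranges over [-12, 7], width 19.
y ranges over [-6, 15], height 21.
Area = 19 × 21 = 399.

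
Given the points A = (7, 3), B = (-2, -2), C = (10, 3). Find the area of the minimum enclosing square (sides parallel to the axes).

144

The bounding box has width 12 and height 5.
An axis-aligned square enclosing the set must have side ≥ max(width, height).
So the minimum side is max(12, 5) = 12.
Area = 12² = 144.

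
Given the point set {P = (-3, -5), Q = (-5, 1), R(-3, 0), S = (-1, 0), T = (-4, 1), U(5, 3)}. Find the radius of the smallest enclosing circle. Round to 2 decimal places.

The minimum enclosing circle of a finite set is fixed by two of the points (as a diameter) or three (as a circumcircle).
The minimum enclosing circle is determined by three boundary points: P, Q, U.
Their circumcentre is (0.5, -0.5) with r² = 32.5.
The farthest remaining point T is at distance² 22.5 ≤ 32.5.
r = √(32.5) ≈ 5.70.

5.70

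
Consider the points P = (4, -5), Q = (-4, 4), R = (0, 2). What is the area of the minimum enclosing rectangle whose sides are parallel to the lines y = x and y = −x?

25.5

In coordinates u = x + y, v = x − y the rectangle is axis-aligned; the map (x,y)→(u,v) scales areas by 2.
u-values: -1, 0, 2; range = 2 − (-1) = 3.
v-values: 9, -8, -2; range = 9 − (-8) = 17.
Area = (3 × 17) / 2 = 25.5.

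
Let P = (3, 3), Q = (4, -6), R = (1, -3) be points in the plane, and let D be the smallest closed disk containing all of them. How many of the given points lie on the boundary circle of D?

2

Side lengths²: PQ² = 82, PR² = 40, QR² = 18.
Since PQ² = 82 ≥ 40 + 18 = 58, the angle opposite PQ is not acute, so the smallest enclosing circle has PQ as diameter.
Centre = midpoint of PQ = (3.5, -1.5), r² = 82/4 = 20.5.
The points at distance exactly r from the centre are P, Q — 2 points.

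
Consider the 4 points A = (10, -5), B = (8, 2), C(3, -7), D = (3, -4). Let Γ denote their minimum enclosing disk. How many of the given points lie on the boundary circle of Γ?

By Welzl's lemma the MEC is supported by two points (diametrically opposite) or three points (on a circumcircle).
The farthest pair is B–C with squared distance 106. The circle on this segment as diameter has centre (5.5, -2.5) and r² = 106/4 = 26.5.
Check A: distance² to centre = 26.5 ≤ 26.5, so it lies inside.
All remaining points lie in this disk, and no smaller disk contains both endpoints, so this is the minimum enclosing circle.
The points at distance exactly r from the centre are A, B, C — 3 points.

3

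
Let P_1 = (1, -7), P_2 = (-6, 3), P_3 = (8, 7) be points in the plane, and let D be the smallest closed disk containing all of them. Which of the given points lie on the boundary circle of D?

Side lengths²: P_1P_2² = 149, P_1P_3² = 245, P_2P_3² = 212.
Since P_1P_3² = 245 < 212 + 149 = 361, the triangle is acute, so the smallest enclosing circle is the circumcircle.
Circumcentre = (25/12, 29/24), r² = 39485/576.
The points at distance exactly r from the centre are P_1, P_2, P_3 — 3 points.

P_1, P_2, P_3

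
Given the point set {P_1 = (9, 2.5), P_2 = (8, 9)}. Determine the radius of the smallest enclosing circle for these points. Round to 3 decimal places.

The smallest circle enclosing two points has them as diameter endpoints.
Centre = midpoint = (8.5, 5.75); r² = |P_1P_2|²/4 = 43.25/4 = 10.8125.
r = √(10.8125) ≈ 3.288.

3.288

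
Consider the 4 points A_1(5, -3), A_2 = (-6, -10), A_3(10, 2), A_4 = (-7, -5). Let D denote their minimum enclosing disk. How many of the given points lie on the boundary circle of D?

By Welzl's lemma the MEC is supported by two points (diametrically opposite) or three points (on a circumcircle).
The farthest pair is A_2–A_3 with squared distance 400. The circle on this segment as diameter has centre (2, -4) and r² = 400/4 = 100.
Check A_1: distance² to centre = 10 ≤ 100, so it lies inside.
All remaining points lie in this disk, and no smaller disk contains both endpoints, so this is the minimum enclosing circle.
The points at distance exactly r from the centre are A_2, A_3 — 2 points.

2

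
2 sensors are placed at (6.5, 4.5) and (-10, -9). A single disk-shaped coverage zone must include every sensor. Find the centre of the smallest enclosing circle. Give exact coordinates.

The smallest circle enclosing two points has them as diameter endpoints.
Centre = midpoint = (-1.75, -2.25); r² = |(6.5, 4.5)−(-10, -9)|²/4 = 454.5/4 = 113.625.
Centre = (-1.75, -2.25).

(-1.75, -2.25)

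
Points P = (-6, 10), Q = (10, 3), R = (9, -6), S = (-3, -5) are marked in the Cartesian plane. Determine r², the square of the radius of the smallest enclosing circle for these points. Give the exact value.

120.25

By Welzl's lemma the MEC is supported by two points (diametrically opposite) or three points (on a circumcircle).
The farthest pair is P–R with squared distance 481. The circle on this segment as diameter has centre (1.5, 2) and r² = 481/4 = 120.25.
Check Q: distance² to centre = 73.25 ≤ 120.25, so it lies inside.
All remaining points lie in this disk, and no smaller disk contains both endpoints, so this is the minimum enclosing circle.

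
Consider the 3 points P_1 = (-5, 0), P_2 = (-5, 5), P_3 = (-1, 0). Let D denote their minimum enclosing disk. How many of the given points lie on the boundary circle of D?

Side lengths²: P_1P_2² = 25, P_1P_3² = 16, P_2P_3² = 41.
Since P_2P_3² = 41 ≥ 25 + 16 = 41, the angle opposite P_2P_3 is not acute, so the smallest enclosing circle has P_2P_3 as diameter.
Centre = midpoint of P_2P_3 = (-3, 2.5), r² = 41/4 = 10.25.
The points at distance exactly r from the centre are P_1, P_2, P_3 — 3 points.

3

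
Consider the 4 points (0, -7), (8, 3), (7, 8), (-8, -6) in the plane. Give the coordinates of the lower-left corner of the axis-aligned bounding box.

x-range [-8, 8], y-range [-7, 8].
The lower-left corner is (-8, -7).

(-8, -7)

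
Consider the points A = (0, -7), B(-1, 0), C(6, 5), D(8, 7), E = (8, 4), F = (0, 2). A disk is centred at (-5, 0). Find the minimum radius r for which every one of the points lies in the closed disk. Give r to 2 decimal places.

14.76

The required radius is the distance from (-5, 0) to the farthest point.
Squared distances: 74, 16, 146, 218, 185, 29.
Maximum is 218, attained at D.
r = √218 ≈ 14.76.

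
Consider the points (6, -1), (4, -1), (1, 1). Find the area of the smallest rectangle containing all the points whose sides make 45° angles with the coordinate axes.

10.5

In coordinates u = x + y, v = x − y the rectangle is axis-aligned; the map (x,y)→(u,v) scales areas by 2.
u-values: 5, 3, 2; range = 5 − 2 = 3.
v-values: 7, 5, 0; range = 7 − 0 = 7.
Area = (3 × 7) / 2 = 10.5.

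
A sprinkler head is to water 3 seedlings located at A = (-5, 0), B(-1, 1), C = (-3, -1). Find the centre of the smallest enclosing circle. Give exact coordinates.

Side lengths²: AB² = 17, AC² = 5, BC² = 8.
Since AB² = 17 ≥ 8 + 5 = 13, the angle opposite AB is not acute, so the smallest enclosing circle has AB as diameter.
Centre = midpoint of AB = (-3, 0.5), r² = 17/4 = 4.25.
Centre = (-3, 0.5).

(-3, 0.5)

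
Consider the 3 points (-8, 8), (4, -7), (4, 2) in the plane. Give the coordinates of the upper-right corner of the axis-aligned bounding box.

x-range [-8, 4], y-range [-7, 8].
The upper-right corner is (4, 8).

(4, 8)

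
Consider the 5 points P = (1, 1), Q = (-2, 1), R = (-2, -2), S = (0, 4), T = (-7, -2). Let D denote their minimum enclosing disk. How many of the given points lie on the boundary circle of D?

The minimum enclosing circle of a finite set is fixed by two of the points (as a diameter) or three (as a circumcircle).
The farthest pair is S–T with squared distance 85. The circle on this segment as diameter has centre (-3.5, 1) and r² = 85/4 = 21.25.
Check P: distance² to centre = 20.25 ≤ 21.25, so it lies inside.
All remaining points lie in this disk, and no smaller disk contains both endpoints, so this is the minimum enclosing circle.
The points at distance exactly r from the centre are S, T — 2 points.

2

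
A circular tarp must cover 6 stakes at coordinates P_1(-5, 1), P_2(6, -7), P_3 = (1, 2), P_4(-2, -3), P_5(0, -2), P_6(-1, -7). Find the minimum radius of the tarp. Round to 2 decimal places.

By Welzl's lemma the MEC is supported by two points (diametrically opposite) or three points (on a circumcircle).
The farthest pair is P_1–P_2 with squared distance 185. The circle on this segment as diameter has centre (0.5, -3) and r² = 185/4 = 46.25.
Check P_3: distance² to centre = 25.25 ≤ 46.25, so it lies inside.
All remaining points lie in this disk, and no smaller disk contains both endpoints, so this is the minimum enclosing circle.
r = √(46.25) ≈ 6.80.

6.80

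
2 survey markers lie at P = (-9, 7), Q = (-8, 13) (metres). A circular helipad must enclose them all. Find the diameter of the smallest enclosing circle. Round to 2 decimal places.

The smallest circle enclosing two points has them as diameter endpoints.
Centre = midpoint = (-8.5, 10); r² = |PQ|²/4 = 37/4 = 9.25.
Diameter = 2r = 2√(9.25) ≈ 6.08.

6.08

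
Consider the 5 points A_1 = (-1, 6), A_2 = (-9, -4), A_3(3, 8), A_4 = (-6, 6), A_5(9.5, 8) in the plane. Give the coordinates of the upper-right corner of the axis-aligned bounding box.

(9.5, 8)

x-range [-9, 9.5], y-range [-4, 8].
The upper-right corner is (9.5, 8).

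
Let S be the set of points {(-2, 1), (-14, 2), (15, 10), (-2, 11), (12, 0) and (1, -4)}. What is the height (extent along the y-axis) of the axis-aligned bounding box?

15

max y = 11, min y = -4, so height = 15.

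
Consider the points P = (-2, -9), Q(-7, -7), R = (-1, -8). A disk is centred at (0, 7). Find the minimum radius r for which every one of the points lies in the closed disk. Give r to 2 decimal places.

16.12

The required radius is the distance from (0, 7) to the farthest point.
Squared distances: 260, 245, 226.
Maximum is 260, attained at P.
r = √260 ≈ 16.12.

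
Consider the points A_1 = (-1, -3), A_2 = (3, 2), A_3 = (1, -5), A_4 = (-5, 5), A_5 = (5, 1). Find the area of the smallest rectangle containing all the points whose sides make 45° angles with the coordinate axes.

80

In coordinates u = x + y, v = x − y the rectangle is axis-aligned; the map (x,y)→(u,v) scales areas by 2.
u-values: -4, 5, -4, 0, 6; range = 6 − (-4) = 10.
v-values: 2, 1, 6, -10, 4; range = 6 − (-10) = 16.
Area = (10 × 16) / 2 = 80.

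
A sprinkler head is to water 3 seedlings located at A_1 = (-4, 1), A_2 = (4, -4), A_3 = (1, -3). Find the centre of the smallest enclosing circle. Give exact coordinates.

(0, -1.5)

Side lengths²: A_1A_2² = 89, A_1A_3² = 41, A_2A_3² = 10.
Since A_1A_2² = 89 ≥ 41 + 10 = 51, the angle opposite A_1A_2 is not acute, so the smallest enclosing circle has A_1A_2 as diameter.
Centre = midpoint of A_1A_2 = (0, -1.5), r² = 89/4 = 22.25.
Centre = (0, -1.5).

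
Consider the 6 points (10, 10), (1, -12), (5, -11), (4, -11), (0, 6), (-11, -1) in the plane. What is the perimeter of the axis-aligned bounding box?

86

Width = max x − min x = 10 − (-11) = 21.
Height = max y − min y = 10 − (-12) = 22.
Perimeter = 2(21 + 22) = 86.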